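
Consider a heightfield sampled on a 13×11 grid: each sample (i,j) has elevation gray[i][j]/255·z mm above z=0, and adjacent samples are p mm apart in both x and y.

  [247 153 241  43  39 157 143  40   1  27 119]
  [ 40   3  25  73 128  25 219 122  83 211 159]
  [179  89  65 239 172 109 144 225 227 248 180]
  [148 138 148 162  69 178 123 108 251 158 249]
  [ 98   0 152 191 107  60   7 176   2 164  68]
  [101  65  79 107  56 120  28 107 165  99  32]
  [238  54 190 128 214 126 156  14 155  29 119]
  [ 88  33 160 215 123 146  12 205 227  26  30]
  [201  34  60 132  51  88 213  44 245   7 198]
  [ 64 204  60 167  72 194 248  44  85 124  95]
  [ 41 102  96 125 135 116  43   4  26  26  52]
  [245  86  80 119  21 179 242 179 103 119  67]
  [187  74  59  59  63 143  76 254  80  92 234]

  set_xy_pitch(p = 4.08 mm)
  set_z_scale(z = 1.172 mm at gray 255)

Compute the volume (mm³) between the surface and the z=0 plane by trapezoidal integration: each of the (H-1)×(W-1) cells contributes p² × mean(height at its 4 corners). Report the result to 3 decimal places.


height_mm = gray/255 × 1.172; cell vol = 4.08² × mean(4 corners)
unit = 4.08² × 1.172 / (4×255) = 0.019127 mm³ per gray-sum
row 0: Σ corner-gray over 10 cells = 4031  → 77.1011
row 1: Σ corner-gray over 10 cells = 5372  → 102.7505
row 2: Σ corner-gray over 10 cells = 6462  → 123.5989
row 3: Σ corner-gray over 10 cells = 4951  → 94.6980
row 4: Σ corner-gray over 10 cells = 3669  → 70.1771
row 5: Σ corner-gray over 10 cells = 4274  → 81.7490
row 6: Σ corner-gray over 10 cells = 4901  → 93.7416
row 7: Σ corner-gray over 10 cells = 4559  → 87.2002
row 8: Σ corner-gray over 10 cells = 4702  → 89.9353
row 9: Σ corner-gray over 10 cells = 3994  → 76.3934
row 10: Σ corner-gray over 10 cells = 4007  → 76.6420
row 11: Σ corner-gray over 10 cells = 4789  → 91.5994
Σ rows: total corner-gray = 55711  → 1065.5865 mm³

1065.587


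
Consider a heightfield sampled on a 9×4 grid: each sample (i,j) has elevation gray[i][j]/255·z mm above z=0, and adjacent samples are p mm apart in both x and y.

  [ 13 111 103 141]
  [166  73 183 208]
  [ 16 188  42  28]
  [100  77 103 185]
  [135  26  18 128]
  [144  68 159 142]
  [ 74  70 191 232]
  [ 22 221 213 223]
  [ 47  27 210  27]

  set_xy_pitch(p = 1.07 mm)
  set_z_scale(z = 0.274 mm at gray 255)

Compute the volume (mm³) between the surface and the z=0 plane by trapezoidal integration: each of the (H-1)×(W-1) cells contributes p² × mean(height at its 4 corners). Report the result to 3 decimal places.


height_mm = gray/255 × 0.274; cell vol = 1.07² × mean(4 corners)
unit = 1.07² × 0.274 / (4×255) = 0.000307552 mm³ per gray-sum
row 0: Σ corner-gray over 3 cells = 1468  → 0.4515
row 1: Σ corner-gray over 3 cells = 1390  → 0.4275
row 2: Σ corner-gray over 3 cells = 1149  → 0.3534
row 3: Σ corner-gray over 3 cells = 996  → 0.3063
row 4: Σ corner-gray over 3 cells = 1091  → 0.3355
row 5: Σ corner-gray over 3 cells = 1568  → 0.4822
row 6: Σ corner-gray over 3 cells = 1941  → 0.5970
row 7: Σ corner-gray over 3 cells = 1661  → 0.5108
Σ rows: total corner-gray = 11264  → 3.4643 mm³

3.464


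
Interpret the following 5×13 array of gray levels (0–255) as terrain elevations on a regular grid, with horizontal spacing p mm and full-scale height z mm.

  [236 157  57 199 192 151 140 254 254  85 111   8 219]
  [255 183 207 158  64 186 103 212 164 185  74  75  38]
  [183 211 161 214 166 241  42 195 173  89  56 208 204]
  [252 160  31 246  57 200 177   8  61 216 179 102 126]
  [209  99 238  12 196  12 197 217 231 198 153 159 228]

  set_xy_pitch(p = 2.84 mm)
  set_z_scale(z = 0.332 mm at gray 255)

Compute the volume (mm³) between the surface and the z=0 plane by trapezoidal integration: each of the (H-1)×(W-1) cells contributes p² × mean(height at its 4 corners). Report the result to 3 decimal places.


height_mm = gray/255 × 0.332; cell vol = 2.84² × mean(4 corners)
unit = 2.84² × 0.332 / (4×255) = 0.00262527 mm³ per gray-sum
row 0: Σ corner-gray over 12 cells = 7186  → 18.8652
row 1: Σ corner-gray over 12 cells = 7414  → 19.4638
row 2: Σ corner-gray over 12 cells = 7151  → 18.7733
row 3: Σ corner-gray over 12 cells = 7113  → 18.6736
Σ rows: total corner-gray = 28864  → 75.7759 mm³

75.776


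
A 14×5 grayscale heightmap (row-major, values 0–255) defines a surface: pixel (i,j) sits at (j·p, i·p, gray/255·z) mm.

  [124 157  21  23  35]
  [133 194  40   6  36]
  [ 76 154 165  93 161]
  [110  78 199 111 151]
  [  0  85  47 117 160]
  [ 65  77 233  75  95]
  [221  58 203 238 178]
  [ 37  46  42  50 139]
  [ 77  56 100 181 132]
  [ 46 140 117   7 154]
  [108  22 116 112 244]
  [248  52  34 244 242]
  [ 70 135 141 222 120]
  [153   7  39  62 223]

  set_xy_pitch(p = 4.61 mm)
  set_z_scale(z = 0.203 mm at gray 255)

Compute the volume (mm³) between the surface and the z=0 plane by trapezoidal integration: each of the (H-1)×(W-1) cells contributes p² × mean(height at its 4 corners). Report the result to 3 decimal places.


height_mm = gray/255 × 0.203; cell vol = 4.61² × mean(4 corners)
unit = 4.61² × 0.203 / (4×255) = 0.00422958 mm³ per gray-sum
row 0: Σ corner-gray over 4 cells = 1210  → 5.1178
row 1: Σ corner-gray over 4 cells = 1710  → 7.2326
row 2: Σ corner-gray over 4 cells = 2098  → 8.8737
row 3: Σ corner-gray over 4 cells = 1695  → 7.1691
row 4: Σ corner-gray over 4 cells = 1588  → 6.7166
row 5: Σ corner-gray over 4 cells = 2327  → 9.8422
row 6: Σ corner-gray over 4 cells = 1849  → 7.8205
row 7: Σ corner-gray over 4 cells = 1335  → 5.6465
row 8: Σ corner-gray over 4 cells = 1611  → 6.8139
row 9: Σ corner-gray over 4 cells = 1580  → 6.6827
row 10: Σ corner-gray over 4 cells = 2002  → 8.4676
row 11: Σ corner-gray over 4 cells = 2336  → 9.8803
row 12: Σ corner-gray over 4 cells = 1778  → 7.5202
Σ rows: total corner-gray = 23119  → 97.7838 mm³

97.784


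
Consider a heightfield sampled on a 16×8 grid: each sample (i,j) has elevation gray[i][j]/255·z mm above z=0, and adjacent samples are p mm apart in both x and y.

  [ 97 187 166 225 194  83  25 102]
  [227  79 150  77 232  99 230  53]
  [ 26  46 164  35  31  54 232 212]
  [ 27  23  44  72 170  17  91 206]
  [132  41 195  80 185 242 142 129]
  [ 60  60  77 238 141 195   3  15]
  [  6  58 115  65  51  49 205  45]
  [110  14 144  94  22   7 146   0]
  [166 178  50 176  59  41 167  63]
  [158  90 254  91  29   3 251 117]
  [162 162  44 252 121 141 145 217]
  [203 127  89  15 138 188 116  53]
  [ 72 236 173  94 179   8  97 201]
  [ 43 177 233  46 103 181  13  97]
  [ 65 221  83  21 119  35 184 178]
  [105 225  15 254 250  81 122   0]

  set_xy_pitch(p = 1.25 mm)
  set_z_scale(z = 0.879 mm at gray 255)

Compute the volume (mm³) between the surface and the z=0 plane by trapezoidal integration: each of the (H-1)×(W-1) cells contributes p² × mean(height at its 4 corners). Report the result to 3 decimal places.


64.934

height_mm = gray/255 × 0.879; cell vol = 1.25² × mean(4 corners)
unit = 1.25² × 0.879 / (4×255) = 0.00134651 mm³ per gray-sum
row 0: Σ corner-gray over 7 cells = 3973  → 5.3497
row 1: Σ corner-gray over 7 cells = 3376  → 4.5458
row 2: Σ corner-gray over 7 cells = 2429  → 3.2707
row 3: Σ corner-gray over 7 cells = 3098  → 4.1715
row 4: Σ corner-gray over 7 cells = 3534  → 4.7586
row 5: Σ corner-gray over 7 cells = 2640  → 3.5548
row 6: Σ corner-gray over 7 cells = 2101  → 2.8290
row 7: Σ corner-gray over 7 cells = 2535  → 3.4134
row 8: Σ corner-gray over 7 cells = 3282  → 4.4192
row 9: Σ corner-gray over 7 cells = 3820  → 5.1437
row 10: Σ corner-gray over 7 cells = 3711  → 4.9969
row 11: Σ corner-gray over 7 cells = 3449  → 4.6441
row 12: Σ corner-gray over 7 cells = 3493  → 4.7034
row 13: Σ corner-gray over 7 cells = 3215  → 4.3290
row 14: Σ corner-gray over 7 cells = 3568  → 4.8043
Σ rows: total corner-gray = 48224  → 64.9340 mm³


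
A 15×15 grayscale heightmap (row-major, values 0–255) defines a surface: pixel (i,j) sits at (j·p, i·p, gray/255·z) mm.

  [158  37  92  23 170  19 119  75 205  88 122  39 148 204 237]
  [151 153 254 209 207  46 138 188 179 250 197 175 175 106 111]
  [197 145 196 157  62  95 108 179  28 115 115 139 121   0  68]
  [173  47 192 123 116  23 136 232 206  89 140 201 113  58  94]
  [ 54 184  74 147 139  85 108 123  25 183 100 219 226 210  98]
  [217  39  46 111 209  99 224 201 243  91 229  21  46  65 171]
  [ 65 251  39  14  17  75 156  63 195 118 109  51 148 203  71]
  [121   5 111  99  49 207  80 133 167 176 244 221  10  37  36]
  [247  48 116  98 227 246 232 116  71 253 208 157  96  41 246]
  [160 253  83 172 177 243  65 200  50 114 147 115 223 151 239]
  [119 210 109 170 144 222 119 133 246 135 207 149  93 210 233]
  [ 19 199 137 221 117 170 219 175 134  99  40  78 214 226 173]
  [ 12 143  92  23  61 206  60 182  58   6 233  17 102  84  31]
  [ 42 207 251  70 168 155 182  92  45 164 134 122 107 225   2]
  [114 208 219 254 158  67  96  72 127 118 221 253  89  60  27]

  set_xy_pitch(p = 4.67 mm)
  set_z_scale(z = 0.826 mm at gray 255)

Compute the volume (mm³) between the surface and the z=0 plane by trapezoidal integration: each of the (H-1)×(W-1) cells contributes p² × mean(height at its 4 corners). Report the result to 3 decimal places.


1868.915

height_mm = gray/255 × 0.826; cell vol = 4.67² × mean(4 corners)
unit = 4.67² × 0.826 / (4×255) = 0.0176609 mm³ per gray-sum
row 0: Σ corner-gray over 14 cells = 7893  → 139.3977
row 1: Σ corner-gray over 14 cells = 8001  → 141.3051
row 2: Σ corner-gray over 14 cells = 6804  → 120.1650
row 3: Σ corner-gray over 14 cells = 7417  → 130.9911
row 4: Σ corner-gray over 14 cells = 7434  → 131.2914
row 5: Σ corner-gray over 14 cells = 6650  → 117.4452
row 6: Σ corner-gray over 14 cells = 6249  → 110.3632
row 7: Σ corner-gray over 14 cells = 7546  → 133.2694
row 8: Σ corner-gray over 14 cells = 8696  → 153.5795
row 9: Σ corner-gray over 14 cells = 9031  → 159.4959
row 10: Σ corner-gray over 14 cells = 8896  → 157.1117
row 11: Σ corner-gray over 14 cells = 6827  → 120.5712
row 12: Σ corner-gray over 14 cells = 6465  → 114.1779
row 13: Σ corner-gray over 14 cells = 7913  → 139.7510
Σ rows: total corner-gray = 105822  → 1868.9152 mm³


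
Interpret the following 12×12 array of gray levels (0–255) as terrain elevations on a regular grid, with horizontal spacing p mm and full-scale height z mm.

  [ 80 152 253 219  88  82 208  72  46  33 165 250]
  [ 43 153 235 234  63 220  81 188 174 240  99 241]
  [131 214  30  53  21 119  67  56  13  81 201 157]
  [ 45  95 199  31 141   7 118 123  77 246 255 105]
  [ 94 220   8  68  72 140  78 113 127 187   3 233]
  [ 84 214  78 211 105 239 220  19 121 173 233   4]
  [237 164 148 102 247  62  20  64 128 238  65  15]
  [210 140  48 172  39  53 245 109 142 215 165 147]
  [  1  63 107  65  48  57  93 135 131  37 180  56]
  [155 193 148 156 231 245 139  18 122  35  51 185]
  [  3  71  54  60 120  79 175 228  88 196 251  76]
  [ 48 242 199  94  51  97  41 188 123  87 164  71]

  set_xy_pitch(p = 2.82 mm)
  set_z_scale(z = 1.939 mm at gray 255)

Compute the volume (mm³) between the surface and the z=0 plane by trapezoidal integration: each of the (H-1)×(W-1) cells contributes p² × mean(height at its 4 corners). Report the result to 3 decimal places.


height_mm = gray/255 × 1.939; cell vol = 2.82² × mean(4 corners)
unit = 2.82² × 1.939 / (4×255) = 0.0151174 mm³ per gray-sum
row 0: Σ corner-gray over 11 cells = 6624  → 100.1374
row 1: Σ corner-gray over 11 cells = 5656  → 85.5038
row 2: Σ corner-gray over 11 cells = 4732  → 71.5353
row 3: Σ corner-gray over 11 cells = 5093  → 76.9927
row 4: Σ corner-gray over 11 cells = 5673  → 85.7608
row 5: Σ corner-gray over 11 cells = 6042  → 91.3391
row 6: Σ corner-gray over 11 cells = 5741  → 86.7887
row 7: Σ corner-gray over 11 cells = 4902  → 74.1053
row 8: Σ corner-gray over 11 cells = 4905  → 74.1506
row 9: Σ corner-gray over 11 cells = 5739  → 86.7585
row 10: Σ corner-gray over 11 cells = 5414  → 81.8454
Σ rows: total corner-gray = 60521  → 914.9175 mm³

914.918


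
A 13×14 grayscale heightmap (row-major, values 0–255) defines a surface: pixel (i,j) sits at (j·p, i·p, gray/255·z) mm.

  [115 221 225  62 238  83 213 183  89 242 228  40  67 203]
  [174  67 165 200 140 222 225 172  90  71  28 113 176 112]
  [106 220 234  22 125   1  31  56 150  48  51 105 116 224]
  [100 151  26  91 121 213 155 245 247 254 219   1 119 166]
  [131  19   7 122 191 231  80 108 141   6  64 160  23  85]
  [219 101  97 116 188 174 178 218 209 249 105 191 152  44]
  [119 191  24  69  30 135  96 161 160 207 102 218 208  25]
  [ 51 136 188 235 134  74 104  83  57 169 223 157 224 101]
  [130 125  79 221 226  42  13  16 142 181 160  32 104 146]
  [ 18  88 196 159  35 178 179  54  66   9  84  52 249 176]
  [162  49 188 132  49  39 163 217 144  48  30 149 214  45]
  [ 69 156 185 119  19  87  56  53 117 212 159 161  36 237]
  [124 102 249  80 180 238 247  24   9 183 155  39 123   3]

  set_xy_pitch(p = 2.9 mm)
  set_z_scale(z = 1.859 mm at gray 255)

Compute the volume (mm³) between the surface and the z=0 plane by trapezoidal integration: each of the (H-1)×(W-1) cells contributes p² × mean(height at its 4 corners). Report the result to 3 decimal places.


height_mm = gray/255 × 1.859; cell vol = 2.9² × mean(4 corners)
unit = 2.9² × 1.859 / (4×255) = 0.0153276 mm³ per gray-sum
row 0: Σ corner-gray over 13 cells = 7724  → 118.3907
row 1: Σ corner-gray over 13 cells = 6272  → 96.1349
row 2: Σ corner-gray over 13 cells = 6598  → 101.1318
row 3: Σ corner-gray over 13 cells = 6470  → 99.1698
row 4: Σ corner-gray over 13 cells = 6739  → 103.2929
row 5: Σ corner-gray over 13 cells = 7565  → 115.9536
row 6: Σ corner-gray over 13 cells = 7066  → 108.3051
row 7: Σ corner-gray over 13 cells = 6678  → 102.3580
row 8: Σ corner-gray over 13 cells = 5850  → 89.6667
row 9: Σ corner-gray over 13 cells = 5943  → 91.0921
row 10: Σ corner-gray over 13 cells = 6077  → 93.1461
row 11: Σ corner-gray over 13 cells = 6411  → 98.2655
Σ rows: total corner-gray = 79393  → 1216.9071 mm³

1216.907


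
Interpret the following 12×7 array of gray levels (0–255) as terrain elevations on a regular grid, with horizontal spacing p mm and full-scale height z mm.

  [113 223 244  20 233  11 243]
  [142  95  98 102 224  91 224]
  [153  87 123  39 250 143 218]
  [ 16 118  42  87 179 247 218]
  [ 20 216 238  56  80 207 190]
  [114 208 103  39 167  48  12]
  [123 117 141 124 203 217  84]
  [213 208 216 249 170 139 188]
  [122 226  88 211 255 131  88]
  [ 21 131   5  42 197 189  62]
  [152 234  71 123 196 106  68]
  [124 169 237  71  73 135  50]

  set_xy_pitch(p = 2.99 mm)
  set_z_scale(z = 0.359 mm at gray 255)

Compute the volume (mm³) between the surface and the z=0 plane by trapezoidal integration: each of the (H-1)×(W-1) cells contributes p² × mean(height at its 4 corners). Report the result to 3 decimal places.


117.436

height_mm = gray/255 × 0.359; cell vol = 2.99² × mean(4 corners)
unit = 2.99² × 0.359 / (4×255) = 0.00314656 mm³ per gray-sum
row 0: Σ corner-gray over 6 cells = 3404  → 10.7109
row 1: Σ corner-gray over 6 cells = 3241  → 10.1980
row 2: Σ corner-gray over 6 cells = 3235  → 10.1791
row 3: Σ corner-gray over 6 cells = 3384  → 10.6480
row 4: Σ corner-gray over 6 cells = 3060  → 9.6285
row 5: Σ corner-gray over 6 cells = 3067  → 9.6505
row 6: Σ corner-gray over 6 cells = 4176  → 13.1401
row 7: Σ corner-gray over 6 cells = 4397  → 13.8354
row 8: Σ corner-gray over 6 cells = 3243  → 10.2043
row 9: Σ corner-gray over 6 cells = 2891  → 9.0967
row 10: Σ corner-gray over 6 cells = 3224  → 10.1445
Σ rows: total corner-gray = 37322  → 117.4361 mm³


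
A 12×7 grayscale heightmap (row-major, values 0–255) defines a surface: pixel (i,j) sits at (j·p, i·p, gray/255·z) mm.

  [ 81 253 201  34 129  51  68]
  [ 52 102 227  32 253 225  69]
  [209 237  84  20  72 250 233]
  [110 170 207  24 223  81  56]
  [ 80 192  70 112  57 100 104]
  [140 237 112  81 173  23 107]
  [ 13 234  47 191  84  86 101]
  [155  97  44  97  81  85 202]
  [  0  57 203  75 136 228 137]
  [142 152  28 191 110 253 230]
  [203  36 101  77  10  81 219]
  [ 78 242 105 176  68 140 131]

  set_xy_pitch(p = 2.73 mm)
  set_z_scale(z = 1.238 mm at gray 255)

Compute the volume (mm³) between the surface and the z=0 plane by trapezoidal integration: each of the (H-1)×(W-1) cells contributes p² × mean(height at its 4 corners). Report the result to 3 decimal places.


height_mm = gray/255 × 1.238; cell vol = 2.73² × mean(4 corners)
unit = 2.73² × 1.238 / (4×255) = 0.00904577 mm³ per gray-sum
row 0: Σ corner-gray over 6 cells = 3284  → 29.7063
row 1: Σ corner-gray over 6 cells = 3567  → 32.2663
row 2: Σ corner-gray over 6 cells = 3344  → 30.2491
row 3: Σ corner-gray over 6 cells = 2822  → 25.5272
row 4: Σ corner-gray over 6 cells = 2745  → 24.8307
row 5: Σ corner-gray over 6 cells = 2897  → 26.2056
row 6: Σ corner-gray over 6 cells = 2563  → 23.1843
row 7: Σ corner-gray over 6 cells = 2700  → 24.4236
row 8: Σ corner-gray over 6 cells = 3375  → 30.5295
row 9: Σ corner-gray over 6 cells = 2872  → 25.9795
row 10: Σ corner-gray over 6 cells = 2703  → 24.4507
Σ rows: total corner-gray = 32872  → 297.3527 mm³

297.353


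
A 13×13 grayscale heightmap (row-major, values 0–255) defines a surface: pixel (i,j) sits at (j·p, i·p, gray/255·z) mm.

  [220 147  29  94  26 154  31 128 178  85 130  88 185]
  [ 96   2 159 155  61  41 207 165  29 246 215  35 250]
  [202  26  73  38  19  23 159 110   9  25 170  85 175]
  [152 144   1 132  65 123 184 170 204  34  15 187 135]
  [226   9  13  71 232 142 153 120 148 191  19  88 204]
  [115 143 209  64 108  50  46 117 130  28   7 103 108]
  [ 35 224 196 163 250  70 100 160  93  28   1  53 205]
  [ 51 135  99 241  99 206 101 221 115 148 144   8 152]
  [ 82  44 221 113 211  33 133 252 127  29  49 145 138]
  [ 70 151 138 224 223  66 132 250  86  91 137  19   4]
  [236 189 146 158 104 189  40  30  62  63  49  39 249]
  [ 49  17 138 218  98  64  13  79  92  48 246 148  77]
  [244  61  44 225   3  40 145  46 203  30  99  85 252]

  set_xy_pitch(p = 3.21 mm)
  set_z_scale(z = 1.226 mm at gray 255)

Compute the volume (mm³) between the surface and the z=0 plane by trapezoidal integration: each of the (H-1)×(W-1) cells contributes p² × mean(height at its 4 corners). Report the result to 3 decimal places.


height_mm = gray/255 × 1.226; cell vol = 3.21² × mean(4 corners)
unit = 3.21² × 1.226 / (4×255) = 0.0123851 mm³ per gray-sum
row 0: Σ corner-gray over 12 cells = 5561  → 68.8737
row 1: Σ corner-gray over 12 cells = 4827  → 59.7830
row 2: Σ corner-gray over 12 cells = 4656  → 57.6651
row 3: Σ corner-gray over 12 cells = 5607  → 69.4434
row 4: Σ corner-gray over 12 cells = 5035  → 62.3591
row 5: Σ corner-gray over 12 cells = 5149  → 63.7710
row 6: Σ corner-gray over 12 cells = 6153  → 76.2057
row 7: Σ corner-gray over 12 cells = 6171  → 76.4286
row 8: Σ corner-gray over 12 cells = 6042  → 74.8309
row 9: Σ corner-gray over 12 cells = 5731  → 70.9791
row 10: Σ corner-gray over 12 cells = 5071  → 62.8050
row 11: Σ corner-gray over 12 cells = 4906  → 60.7614
Σ rows: total corner-gray = 64909  → 803.9060 mm³

803.906


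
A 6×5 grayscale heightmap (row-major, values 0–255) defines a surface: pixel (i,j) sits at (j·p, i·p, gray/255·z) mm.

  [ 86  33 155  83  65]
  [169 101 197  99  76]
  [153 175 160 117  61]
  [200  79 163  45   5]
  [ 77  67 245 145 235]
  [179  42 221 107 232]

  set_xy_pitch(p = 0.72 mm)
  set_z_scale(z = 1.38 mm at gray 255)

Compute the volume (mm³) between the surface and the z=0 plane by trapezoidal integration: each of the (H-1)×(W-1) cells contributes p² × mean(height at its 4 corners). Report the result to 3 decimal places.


height_mm = gray/255 × 1.38; cell vol = 0.72² × mean(4 corners)
unit = 0.72² × 1.38 / (4×255) = 0.000701365 mm³ per gray-sum
row 0: Σ corner-gray over 4 cells = 1732  → 1.2148
row 1: Σ corner-gray over 4 cells = 2157  → 1.5128
row 2: Σ corner-gray over 4 cells = 1897  → 1.3305
row 3: Σ corner-gray over 4 cells = 2005  → 1.4062
row 4: Σ corner-gray over 4 cells = 2377  → 1.6671
Σ rows: total corner-gray = 10168  → 7.1315 mm³

7.131


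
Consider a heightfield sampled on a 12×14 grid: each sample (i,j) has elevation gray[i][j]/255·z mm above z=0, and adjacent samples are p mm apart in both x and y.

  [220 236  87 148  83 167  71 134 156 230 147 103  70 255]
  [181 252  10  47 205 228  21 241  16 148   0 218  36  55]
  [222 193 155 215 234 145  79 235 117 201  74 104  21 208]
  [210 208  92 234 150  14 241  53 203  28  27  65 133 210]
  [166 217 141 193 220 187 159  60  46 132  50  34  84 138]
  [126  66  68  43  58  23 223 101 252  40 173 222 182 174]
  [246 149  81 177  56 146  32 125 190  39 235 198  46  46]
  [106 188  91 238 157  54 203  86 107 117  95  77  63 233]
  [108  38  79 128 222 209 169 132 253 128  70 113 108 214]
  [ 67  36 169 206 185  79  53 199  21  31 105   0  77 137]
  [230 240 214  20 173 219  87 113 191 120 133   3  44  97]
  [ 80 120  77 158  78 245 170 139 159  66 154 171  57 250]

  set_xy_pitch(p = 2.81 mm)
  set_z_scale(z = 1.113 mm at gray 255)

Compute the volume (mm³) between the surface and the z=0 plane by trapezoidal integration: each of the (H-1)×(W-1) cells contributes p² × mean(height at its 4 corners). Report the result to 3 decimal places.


height_mm = gray/255 × 1.113; cell vol = 2.81² × mean(4 corners)
unit = 2.81² × 1.113 / (4×255) = 0.00861604 mm³ per gray-sum
row 0: Σ corner-gray over 13 cells = 6819  → 58.7528
row 1: Σ corner-gray over 13 cells = 7056  → 60.7948
row 2: Σ corner-gray over 13 cells = 7292  → 62.8282
row 3: Σ corner-gray over 13 cells = 6666  → 57.4345
row 4: Σ corner-gray over 13 cells = 6552  → 56.4523
row 5: Σ corner-gray over 13 cells = 6442  → 55.5045
row 6: Σ corner-gray over 13 cells = 6531  → 56.2713
row 7: Σ corner-gray over 13 cells = 6911  → 59.5454
row 8: Σ corner-gray over 13 cells = 6146  → 52.9542
row 9: Σ corner-gray over 13 cells = 5967  → 51.4119
row 10: Σ corner-gray over 13 cells = 6959  → 59.9590
Σ rows: total corner-gray = 73341  → 631.9089 mm³

631.909


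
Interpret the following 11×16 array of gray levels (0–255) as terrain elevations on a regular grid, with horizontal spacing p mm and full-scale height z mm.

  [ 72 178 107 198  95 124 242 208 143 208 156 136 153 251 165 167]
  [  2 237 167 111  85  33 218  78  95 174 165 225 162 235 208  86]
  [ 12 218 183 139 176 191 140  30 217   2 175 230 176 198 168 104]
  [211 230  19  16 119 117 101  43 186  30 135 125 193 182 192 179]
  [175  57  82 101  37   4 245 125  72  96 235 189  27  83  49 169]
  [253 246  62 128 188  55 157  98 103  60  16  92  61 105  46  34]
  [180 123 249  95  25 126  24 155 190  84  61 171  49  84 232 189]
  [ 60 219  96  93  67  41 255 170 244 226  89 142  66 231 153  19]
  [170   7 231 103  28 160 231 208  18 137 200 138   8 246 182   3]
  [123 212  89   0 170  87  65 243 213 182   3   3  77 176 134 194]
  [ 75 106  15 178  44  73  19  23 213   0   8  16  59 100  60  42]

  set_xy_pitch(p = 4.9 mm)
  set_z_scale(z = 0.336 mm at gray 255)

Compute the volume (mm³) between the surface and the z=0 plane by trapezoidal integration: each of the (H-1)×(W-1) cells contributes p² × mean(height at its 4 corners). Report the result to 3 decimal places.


603.106

height_mm = gray/255 × 0.336; cell vol = 4.9² × mean(4 corners)
unit = 4.9² × 0.336 / (4×255) = 0.00790918 mm³ per gray-sum
row 0: Σ corner-gray over 15 cells = 9441  → 74.6705
row 1: Σ corner-gray over 15 cells = 9076  → 71.7837
row 2: Σ corner-gray over 15 cells = 8368  → 66.1840
row 3: Σ corner-gray over 15 cells = 6914  → 54.6840
row 4: Σ corner-gray over 15 cells = 6269  → 49.5826
row 5: Σ corner-gray over 15 cells = 6826  → 53.9880
row 6: Σ corner-gray over 15 cells = 7968  → 63.0203
row 7: Σ corner-gray over 15 cells = 8230  → 65.0925
row 8: Σ corner-gray over 15 cells = 7592  → 60.0465
row 9: Σ corner-gray over 15 cells = 5570  → 44.0541
Σ rows: total corner-gray = 76254  → 603.1063 mm³


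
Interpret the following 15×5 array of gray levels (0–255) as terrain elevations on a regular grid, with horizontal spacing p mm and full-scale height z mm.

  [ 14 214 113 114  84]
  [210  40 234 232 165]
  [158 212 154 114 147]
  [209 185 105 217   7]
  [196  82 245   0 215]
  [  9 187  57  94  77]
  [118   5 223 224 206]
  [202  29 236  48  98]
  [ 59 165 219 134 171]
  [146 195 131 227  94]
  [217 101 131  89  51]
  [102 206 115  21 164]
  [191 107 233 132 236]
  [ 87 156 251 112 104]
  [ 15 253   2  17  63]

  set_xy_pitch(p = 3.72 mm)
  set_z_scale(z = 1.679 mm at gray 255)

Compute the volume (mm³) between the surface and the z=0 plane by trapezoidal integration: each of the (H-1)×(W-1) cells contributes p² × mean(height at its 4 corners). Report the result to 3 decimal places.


height_mm = gray/255 × 1.679; cell vol = 3.72² × mean(4 corners)
unit = 3.72² × 1.679 / (4×255) = 0.0227791 mm³ per gray-sum
row 0: Σ corner-gray over 4 cells = 2367  → 53.9181
row 1: Σ corner-gray over 4 cells = 2652  → 60.4102
row 2: Σ corner-gray over 4 cells = 2495  → 56.8338
row 3: Σ corner-gray over 4 cells = 2295  → 52.2780
row 4: Σ corner-gray over 4 cells = 1827  → 41.6174
row 5: Σ corner-gray over 4 cells = 1990  → 45.3304
row 6: Σ corner-gray over 4 cells = 2154  → 49.0662
row 7: Σ corner-gray over 4 cells = 2192  → 49.9318
row 8: Σ corner-gray over 4 cells = 2612  → 59.4990
row 9: Σ corner-gray over 4 cells = 2256  → 51.3896
row 10: Σ corner-gray over 4 cells = 1860  → 42.3691
row 11: Σ corner-gray over 4 cells = 2321  → 52.8703
row 12: Σ corner-gray over 4 cells = 2600  → 59.2256
row 13: Σ corner-gray over 4 cells = 1851  → 42.1641
Σ rows: total corner-gray = 31472  → 716.9036 mm³

716.904


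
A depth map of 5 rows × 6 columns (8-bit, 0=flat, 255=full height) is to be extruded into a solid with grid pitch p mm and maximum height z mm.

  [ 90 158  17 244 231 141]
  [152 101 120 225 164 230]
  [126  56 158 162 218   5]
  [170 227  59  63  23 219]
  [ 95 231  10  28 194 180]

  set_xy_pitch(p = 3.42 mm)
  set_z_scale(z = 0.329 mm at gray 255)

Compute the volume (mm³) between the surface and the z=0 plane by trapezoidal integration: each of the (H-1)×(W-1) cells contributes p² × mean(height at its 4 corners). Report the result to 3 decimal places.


40.896

height_mm = gray/255 × 0.329; cell vol = 3.42² × mean(4 corners)
unit = 3.42² × 0.329 / (4×255) = 0.00377266 mm³ per gray-sum
row 0: Σ corner-gray over 5 cells = 3133  → 11.8198
row 1: Σ corner-gray over 5 cells = 2921  → 11.0199
row 2: Σ corner-gray over 5 cells = 2452  → 9.2506
row 3: Σ corner-gray over 5 cells = 2334  → 8.8054
Σ rows: total corner-gray = 10840  → 40.8957 mm³


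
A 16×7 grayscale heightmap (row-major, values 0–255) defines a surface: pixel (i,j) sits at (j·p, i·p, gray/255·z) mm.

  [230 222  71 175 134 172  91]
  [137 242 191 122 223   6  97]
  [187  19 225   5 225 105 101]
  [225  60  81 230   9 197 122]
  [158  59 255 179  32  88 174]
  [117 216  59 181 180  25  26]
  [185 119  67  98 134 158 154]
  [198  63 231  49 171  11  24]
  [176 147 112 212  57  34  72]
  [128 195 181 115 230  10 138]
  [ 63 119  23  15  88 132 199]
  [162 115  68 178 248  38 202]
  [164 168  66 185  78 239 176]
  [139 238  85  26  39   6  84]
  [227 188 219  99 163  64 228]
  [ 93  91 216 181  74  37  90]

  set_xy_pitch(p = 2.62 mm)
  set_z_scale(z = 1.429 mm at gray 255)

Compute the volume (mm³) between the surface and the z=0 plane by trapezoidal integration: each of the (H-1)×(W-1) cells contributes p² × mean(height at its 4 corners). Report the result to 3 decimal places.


height_mm = gray/255 × 1.429; cell vol = 2.62² × mean(4 corners)
unit = 2.62² × 1.429 / (4×255) = 0.00961689 mm³ per gray-sum
row 0: Σ corner-gray over 6 cells = 3671  → 35.3036
row 1: Σ corner-gray over 6 cells = 3248  → 31.2357
row 2: Σ corner-gray over 6 cells = 2947  → 28.3410
row 3: Σ corner-gray over 6 cells = 3059  → 29.4181
row 4: Σ corner-gray over 6 cells = 3023  → 29.0719
row 5: Σ corner-gray over 6 cells = 2956  → 28.4275
row 6: Σ corner-gray over 6 cells = 2763  → 26.5715
row 7: Σ corner-gray over 6 cells = 2644  → 25.4271
row 8: Σ corner-gray over 6 cells = 3100  → 29.8124
row 9: Σ corner-gray over 6 cells = 2744  → 26.3887
row 10: Σ corner-gray over 6 cells = 2674  → 25.7156
row 11: Σ corner-gray over 6 cells = 3470  → 33.3706
row 12: Σ corner-gray over 6 cells = 2823  → 27.1485
row 13: Σ corner-gray over 6 cells = 2932  → 28.1967
row 14: Σ corner-gray over 6 cells = 3302  → 31.7550
Σ rows: total corner-gray = 45356  → 436.1837 mm³

436.184


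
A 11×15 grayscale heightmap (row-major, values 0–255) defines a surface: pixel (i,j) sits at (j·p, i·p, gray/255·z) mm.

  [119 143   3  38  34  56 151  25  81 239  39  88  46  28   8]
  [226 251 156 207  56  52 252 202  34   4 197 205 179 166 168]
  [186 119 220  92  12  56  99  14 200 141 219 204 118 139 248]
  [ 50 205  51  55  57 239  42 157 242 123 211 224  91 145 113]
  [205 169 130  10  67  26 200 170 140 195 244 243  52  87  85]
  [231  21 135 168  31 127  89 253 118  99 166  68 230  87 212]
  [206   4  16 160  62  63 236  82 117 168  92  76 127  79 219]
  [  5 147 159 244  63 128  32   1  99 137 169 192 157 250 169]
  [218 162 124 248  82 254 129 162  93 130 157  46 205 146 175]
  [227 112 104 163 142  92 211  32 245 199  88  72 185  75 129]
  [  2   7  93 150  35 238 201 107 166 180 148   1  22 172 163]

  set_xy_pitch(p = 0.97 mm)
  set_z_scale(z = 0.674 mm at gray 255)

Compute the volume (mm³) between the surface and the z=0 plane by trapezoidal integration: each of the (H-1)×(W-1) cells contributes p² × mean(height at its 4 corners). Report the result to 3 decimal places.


height_mm = gray/255 × 0.674; cell vol = 0.97² × mean(4 corners)
unit = 0.97² × 0.674 / (4×255) = 0.000621732 mm³ per gray-sum
row 0: Σ corner-gray over 14 cells = 6385  → 3.9698
row 1: Σ corner-gray over 14 cells = 8016  → 4.9838
row 2: Σ corner-gray over 14 cells = 7547  → 4.6922
row 3: Σ corner-gray over 14 cells = 7603  → 4.7270
row 4: Σ corner-gray over 14 cells = 7383  → 4.5902
row 5: Σ corner-gray over 14 cells = 6616  → 4.1134
row 6: Σ corner-gray over 14 cells = 6719  → 4.1774
row 7: Σ corner-gray over 14 cells = 7999  → 4.9732
row 8: Σ corner-gray over 14 cells = 8065  → 5.0143
row 9: Σ corner-gray over 14 cells = 7001  → 4.3527
Σ rows: total corner-gray = 73334  → 45.5941 mm³

45.594


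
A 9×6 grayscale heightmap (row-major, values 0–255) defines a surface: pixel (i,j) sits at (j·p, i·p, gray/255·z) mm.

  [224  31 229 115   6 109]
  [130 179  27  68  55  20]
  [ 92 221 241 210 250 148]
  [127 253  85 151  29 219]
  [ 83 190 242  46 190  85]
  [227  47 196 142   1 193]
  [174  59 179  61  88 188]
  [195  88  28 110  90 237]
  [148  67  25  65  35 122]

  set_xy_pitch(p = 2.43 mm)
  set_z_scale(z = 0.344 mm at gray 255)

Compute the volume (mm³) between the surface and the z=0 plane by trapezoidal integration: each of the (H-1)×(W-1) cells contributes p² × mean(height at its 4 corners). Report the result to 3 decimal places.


height_mm = gray/255 × 0.344; cell vol = 2.43² × mean(4 corners)
unit = 2.43² × 0.344 / (4×255) = 0.00199146 mm³ per gray-sum
row 0: Σ corner-gray over 5 cells = 1903  → 3.7897
row 1: Σ corner-gray over 5 cells = 2892  → 5.7593
row 2: Σ corner-gray over 5 cells = 3466  → 6.9024
row 3: Σ corner-gray over 5 cells = 2886  → 5.7473
row 4: Σ corner-gray over 5 cells = 2696  → 5.3690
row 5: Σ corner-gray over 5 cells = 2328  → 4.6361
row 6: Σ corner-gray over 5 cells = 2200  → 4.3812
row 7: Σ corner-gray over 5 cells = 1718  → 3.4213
Σ rows: total corner-gray = 20089  → 40.0064 mm³

40.006


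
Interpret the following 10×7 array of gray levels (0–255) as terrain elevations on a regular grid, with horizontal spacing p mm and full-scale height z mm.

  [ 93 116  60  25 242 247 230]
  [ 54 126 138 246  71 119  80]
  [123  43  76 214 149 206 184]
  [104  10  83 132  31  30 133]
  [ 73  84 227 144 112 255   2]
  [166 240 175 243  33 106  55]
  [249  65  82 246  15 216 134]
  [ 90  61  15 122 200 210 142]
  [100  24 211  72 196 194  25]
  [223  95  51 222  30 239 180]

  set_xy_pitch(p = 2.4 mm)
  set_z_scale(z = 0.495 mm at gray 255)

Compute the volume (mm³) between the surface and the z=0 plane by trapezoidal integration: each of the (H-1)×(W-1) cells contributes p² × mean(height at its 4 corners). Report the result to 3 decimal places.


height_mm = gray/255 × 0.495; cell vol = 2.4² × mean(4 corners)
unit = 2.4² × 0.495 / (4×255) = 0.00279529 mm³ per gray-sum
row 0: Σ corner-gray over 6 cells = 3237  → 9.0484
row 1: Σ corner-gray over 6 cells = 3217  → 8.9925
row 2: Σ corner-gray over 6 cells = 2492  → 6.9659
row 3: Σ corner-gray over 6 cells = 2528  → 7.0665
row 4: Σ corner-gray over 6 cells = 3534  → 9.8786
row 5: Σ corner-gray over 6 cells = 3446  → 9.6326
row 6: Σ corner-gray over 6 cells = 3079  → 8.6067
row 7: Σ corner-gray over 6 cells = 2967  → 8.2936
row 8: Σ corner-gray over 6 cells = 3196  → 8.9338
Σ rows: total corner-gray = 27696  → 77.4185 mm³

77.418


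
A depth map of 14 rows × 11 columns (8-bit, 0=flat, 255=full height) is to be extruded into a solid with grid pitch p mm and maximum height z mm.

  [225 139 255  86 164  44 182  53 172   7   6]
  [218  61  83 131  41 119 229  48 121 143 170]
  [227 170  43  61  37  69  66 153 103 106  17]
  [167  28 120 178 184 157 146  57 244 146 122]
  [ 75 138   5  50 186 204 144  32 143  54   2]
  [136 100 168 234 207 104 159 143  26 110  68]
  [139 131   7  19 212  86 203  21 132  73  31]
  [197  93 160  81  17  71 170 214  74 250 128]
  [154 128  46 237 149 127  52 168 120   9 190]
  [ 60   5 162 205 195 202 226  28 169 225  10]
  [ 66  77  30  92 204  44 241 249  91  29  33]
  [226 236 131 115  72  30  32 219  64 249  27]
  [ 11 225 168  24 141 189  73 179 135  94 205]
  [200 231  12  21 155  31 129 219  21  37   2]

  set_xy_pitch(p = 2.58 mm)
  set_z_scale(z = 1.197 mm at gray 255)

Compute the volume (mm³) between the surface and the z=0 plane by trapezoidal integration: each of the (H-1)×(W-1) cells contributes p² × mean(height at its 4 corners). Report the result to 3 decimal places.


height_mm = gray/255 × 1.197; cell vol = 2.58² × mean(4 corners)
unit = 2.58² × 1.197 / (4×255) = 0.00781148 mm³ per gray-sum
row 0: Σ corner-gray over 10 cells = 4775  → 37.2998
row 1: Σ corner-gray over 10 cells = 4200  → 32.8082
row 2: Σ corner-gray over 10 cells = 4669  → 36.4718
row 3: Σ corner-gray over 10 cells = 4798  → 37.4795
row 4: Σ corner-gray over 10 cells = 4695  → 36.6749
row 5: Σ corner-gray over 10 cells = 4644  → 36.2765
row 6: Σ corner-gray over 10 cells = 4523  → 35.3313
row 7: Σ corner-gray over 10 cells = 5001  → 39.0652
row 8: Σ corner-gray over 10 cells = 5320  → 41.5571
row 9: Σ corner-gray over 10 cells = 5117  → 39.9713
row 10: Σ corner-gray over 10 cells = 4762  → 37.1983
row 11: Σ corner-gray over 10 cells = 5221  → 40.7837
row 12: Σ corner-gray over 10 cells = 4586  → 35.8235
Σ rows: total corner-gray = 62311  → 486.7412 mm³

486.741


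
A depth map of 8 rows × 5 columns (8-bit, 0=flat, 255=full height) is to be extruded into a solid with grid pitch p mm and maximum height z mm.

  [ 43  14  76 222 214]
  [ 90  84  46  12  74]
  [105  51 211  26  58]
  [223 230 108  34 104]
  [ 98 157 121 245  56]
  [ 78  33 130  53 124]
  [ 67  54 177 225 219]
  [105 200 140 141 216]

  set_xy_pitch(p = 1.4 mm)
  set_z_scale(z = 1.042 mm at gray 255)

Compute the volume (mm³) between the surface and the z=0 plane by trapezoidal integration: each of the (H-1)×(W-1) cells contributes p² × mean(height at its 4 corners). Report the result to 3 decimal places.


25.517

height_mm = gray/255 × 1.042; cell vol = 1.4² × mean(4 corners)
unit = 1.4² × 1.042 / (4×255) = 0.00200227 mm³ per gray-sum
row 0: Σ corner-gray over 4 cells = 1329  → 2.6610
row 1: Σ corner-gray over 4 cells = 1187  → 2.3767
row 2: Σ corner-gray over 4 cells = 1810  → 3.6241
row 3: Σ corner-gray over 4 cells = 2271  → 4.5472
row 4: Σ corner-gray over 4 cells = 1834  → 3.6722
row 5: Σ corner-gray over 4 cells = 1832  → 3.6682
row 6: Σ corner-gray over 4 cells = 2481  → 4.9676
Σ rows: total corner-gray = 12744  → 25.5170 mm³


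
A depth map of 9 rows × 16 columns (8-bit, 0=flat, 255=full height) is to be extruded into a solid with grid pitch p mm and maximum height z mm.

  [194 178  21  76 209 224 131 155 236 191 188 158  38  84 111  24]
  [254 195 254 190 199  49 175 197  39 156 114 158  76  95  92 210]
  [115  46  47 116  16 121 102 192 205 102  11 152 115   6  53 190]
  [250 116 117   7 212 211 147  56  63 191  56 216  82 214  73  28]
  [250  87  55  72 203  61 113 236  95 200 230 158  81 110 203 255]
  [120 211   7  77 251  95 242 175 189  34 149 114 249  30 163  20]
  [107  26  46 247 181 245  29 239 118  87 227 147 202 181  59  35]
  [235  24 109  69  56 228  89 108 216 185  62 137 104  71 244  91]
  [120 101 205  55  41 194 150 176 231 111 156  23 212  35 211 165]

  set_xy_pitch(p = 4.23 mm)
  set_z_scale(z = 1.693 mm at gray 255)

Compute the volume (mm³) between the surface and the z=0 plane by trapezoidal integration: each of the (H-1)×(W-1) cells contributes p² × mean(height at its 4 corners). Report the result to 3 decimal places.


1878.889

height_mm = gray/255 × 1.693; cell vol = 4.23² × mean(4 corners)
unit = 4.23² × 1.693 / (4×255) = 0.0296987 mm³ per gray-sum
row 0: Σ corner-gray over 15 cells = 8660  → 257.1908
row 1: Σ corner-gray over 15 cells = 7315  → 217.2460
row 2: Σ corner-gray over 15 cells = 6673  → 198.1795
row 3: Σ corner-gray over 15 cells = 8113  → 240.9456
row 4: Σ corner-gray over 15 cells = 8425  → 250.2116
row 5: Σ corner-gray over 15 cells = 8322  → 247.1526
row 6: Σ corner-gray over 15 cells = 7940  → 235.8077
row 7: Σ corner-gray over 15 cells = 7817  → 232.1548
Σ rows: total corner-gray = 63265  → 1878.8886 mm³


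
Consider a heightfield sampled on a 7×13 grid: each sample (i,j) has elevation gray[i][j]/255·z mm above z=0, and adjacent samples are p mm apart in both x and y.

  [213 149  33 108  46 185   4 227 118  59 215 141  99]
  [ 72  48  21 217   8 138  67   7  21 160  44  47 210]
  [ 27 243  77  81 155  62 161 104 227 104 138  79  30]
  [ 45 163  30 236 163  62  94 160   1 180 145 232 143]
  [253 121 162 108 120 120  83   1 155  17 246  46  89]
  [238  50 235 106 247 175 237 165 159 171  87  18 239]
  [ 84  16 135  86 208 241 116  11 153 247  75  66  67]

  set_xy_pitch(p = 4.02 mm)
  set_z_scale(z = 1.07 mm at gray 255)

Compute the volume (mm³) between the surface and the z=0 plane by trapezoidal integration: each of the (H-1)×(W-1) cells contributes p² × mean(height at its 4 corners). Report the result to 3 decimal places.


583.999

height_mm = gray/255 × 1.07; cell vol = 4.02² × mean(4 corners)
unit = 4.02² × 1.07 / (4×255) = 0.0169526 mm³ per gray-sum
row 0: Σ corner-gray over 12 cells = 4720  → 80.0162
row 1: Σ corner-gray over 12 cells = 4757  → 80.6434
row 2: Σ corner-gray over 12 cells = 6039  → 102.3766
row 3: Σ corner-gray over 12 cells = 5820  → 98.6640
row 4: Σ corner-gray over 12 cells = 6477  → 109.8018
row 5: Σ corner-gray over 12 cells = 6636  → 112.4973
Σ rows: total corner-gray = 34449  → 583.9993 mm³


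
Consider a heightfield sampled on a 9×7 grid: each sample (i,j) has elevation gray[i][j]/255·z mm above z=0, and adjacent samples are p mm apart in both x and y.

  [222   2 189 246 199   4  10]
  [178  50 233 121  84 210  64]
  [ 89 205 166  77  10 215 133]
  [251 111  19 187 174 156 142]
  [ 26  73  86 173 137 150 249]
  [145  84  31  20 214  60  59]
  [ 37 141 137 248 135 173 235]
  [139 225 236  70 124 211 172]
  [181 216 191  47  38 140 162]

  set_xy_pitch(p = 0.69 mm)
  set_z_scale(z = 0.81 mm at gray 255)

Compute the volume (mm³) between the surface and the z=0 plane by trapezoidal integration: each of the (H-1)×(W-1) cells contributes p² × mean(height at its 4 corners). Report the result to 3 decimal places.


9.808

height_mm = gray/255 × 0.81; cell vol = 0.69² × mean(4 corners)
unit = 0.69² × 0.81 / (4×255) = 0.000378079 mm³ per gray-sum
row 0: Σ corner-gray over 6 cells = 3150  → 1.1910
row 1: Σ corner-gray over 6 cells = 3206  → 1.2121
row 2: Σ corner-gray over 6 cells = 3255  → 1.2306
row 3: Σ corner-gray over 6 cells = 3200  → 1.2099
row 4: Σ corner-gray over 6 cells = 2535  → 0.9584
row 5: Σ corner-gray over 6 cells = 2962  → 1.1199
row 6: Σ corner-gray over 6 cells = 3983  → 1.5059
row 7: Σ corner-gray over 6 cells = 3650  → 1.3800
Σ rows: total corner-gray = 25941  → 9.8078 mm³
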